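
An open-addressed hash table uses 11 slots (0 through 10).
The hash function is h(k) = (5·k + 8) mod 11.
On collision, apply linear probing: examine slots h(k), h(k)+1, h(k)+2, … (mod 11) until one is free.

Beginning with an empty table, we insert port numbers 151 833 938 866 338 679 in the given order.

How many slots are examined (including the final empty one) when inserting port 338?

151 hashes to 4; slot 4 is free → place at 4.
833 hashes to 4; 4 taken → place at 5.
938 hashes to 1; slot 1 is free → place at 1.
866 hashes to 4; 4,5 taken → place at 6.
338 hashes to 4; 4,5,6 taken → place at 7.
679 hashes to 4; 4,5,6,7 taken → place at 8.
Table: [∅, 938, ∅, ∅, 151, 833, 866, 338, 679, ∅, ∅]

4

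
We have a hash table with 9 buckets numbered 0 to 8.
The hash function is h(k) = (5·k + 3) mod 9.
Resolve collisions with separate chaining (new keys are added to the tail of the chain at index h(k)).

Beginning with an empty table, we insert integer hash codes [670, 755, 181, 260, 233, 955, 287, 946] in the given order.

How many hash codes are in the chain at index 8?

670 → bucket 5
755 → bucket 7
181 → bucket 8
260 → bucket 7 (collision)
233 → bucket 7 (collision)
955 → bucket 8 (collision)
287 → bucket 7 (collision)
946 → bucket 8 (collision)
Final buckets:
0: ∅
1: ∅
2: ∅
3: ∅
4: ∅
5: 670
6: ∅
7: 755 -> 260 -> 233 -> 287
8: 181 -> 955 -> 946

3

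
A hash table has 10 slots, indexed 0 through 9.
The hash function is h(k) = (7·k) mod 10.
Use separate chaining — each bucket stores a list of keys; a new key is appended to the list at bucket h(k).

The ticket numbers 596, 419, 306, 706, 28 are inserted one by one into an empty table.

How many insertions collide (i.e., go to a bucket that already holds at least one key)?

596 → bucket 2
419 → bucket 3
306 → bucket 2 (collision)
706 → bucket 2 (collision)
28 → bucket 6
Final buckets:
0: —
1: —
2: 596 -> 306 -> 706
3: 419
4: —
5: —
6: 28
7: —
8: —
9: —

2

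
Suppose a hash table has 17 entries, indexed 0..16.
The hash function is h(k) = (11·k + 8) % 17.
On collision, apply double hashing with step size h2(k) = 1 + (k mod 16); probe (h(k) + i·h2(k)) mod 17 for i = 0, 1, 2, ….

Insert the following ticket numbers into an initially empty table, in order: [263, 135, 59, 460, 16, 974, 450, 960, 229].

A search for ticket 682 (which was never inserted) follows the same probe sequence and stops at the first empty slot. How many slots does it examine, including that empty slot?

2

263: h=11 => slot 11
135: h=14 => slot 14
59: h=11, h2=12, probe 11,6 => slot 6
460: h=2 => slot 2
16: h=14, h2=1, probe 14,15 => slot 15
974: h=12 => slot 12
450: h=11, h2=3, probe 11,14,0 => slot 0
960: h=11, h2=1, probe 11,12,13 => slot 13
229: h=11, h2=6, probe 11,0,6,12,1 => slot 1
Table: [450, 229, 460, —, —, —, 59, —, —, —, —, 263, 974, 960, 135, 16, —]
Lookup 682: h=13, h2=11, probe 13,7 → slot 7 empty, not found.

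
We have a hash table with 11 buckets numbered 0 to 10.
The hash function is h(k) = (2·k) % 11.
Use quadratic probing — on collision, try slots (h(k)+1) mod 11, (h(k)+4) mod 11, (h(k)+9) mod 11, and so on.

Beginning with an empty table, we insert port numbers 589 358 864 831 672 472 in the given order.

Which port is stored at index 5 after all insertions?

Insert 589: h=1, slot 1 empty → index 1.
Insert 358: h=1, slot 1 occupied → index 2.
Insert 864: h=1, slots 1,2 occupied → index 5.
Insert 831: h=1, slots 1,2,5 occupied → index 10.
Insert 672: h=2, slot 2 occupied → index 3.
Insert 472: h=9, slot 9 empty → index 9.
Table: [., 589, 358, 672, ., 864, ., ., ., 472, 831]

864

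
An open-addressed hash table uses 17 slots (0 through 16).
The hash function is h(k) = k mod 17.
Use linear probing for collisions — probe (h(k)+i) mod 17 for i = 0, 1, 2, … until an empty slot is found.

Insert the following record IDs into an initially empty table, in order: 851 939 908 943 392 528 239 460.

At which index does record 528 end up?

Insert 851: h=1, slot 1 empty → index 1.
Insert 939: h=4, slot 4 empty → index 4.
Insert 908: h=7, slot 7 empty → index 7.
Insert 943: h=8, slot 8 empty → index 8.
Insert 392: h=1, slot 1 occupied → index 2.
Insert 528: h=1, slots 1,2 occupied → index 3.
Insert 239: h=1, slots 1,2,3,4 occupied → index 5.
Insert 460: h=1, slots 1,2,3,4,5 occupied → index 6.
Table: [., 851, 392, 528, 939, 239, 460, 908, 943, ., ., ., ., ., ., ., .]

3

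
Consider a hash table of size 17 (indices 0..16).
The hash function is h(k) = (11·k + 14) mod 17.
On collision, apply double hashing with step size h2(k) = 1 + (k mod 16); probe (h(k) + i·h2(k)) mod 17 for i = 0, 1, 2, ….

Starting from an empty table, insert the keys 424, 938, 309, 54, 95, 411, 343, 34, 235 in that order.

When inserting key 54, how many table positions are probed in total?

Insert 424: h=3, slot 3 empty → index 3.
Insert 938: h=13, slot 13 empty → index 13.
Insert 309: h=13, h2=6, slot 13 occupied → index 2.
Insert 54: h=13, h2=7, slots 13,3 occupied → index 10.
Insert 95: h=5, slot 5 empty → index 5.
Insert 411: h=13, h2=12, slot 13 occupied → index 8.
Insert 343: h=13, h2=8, slot 13 occupied → index 4.
Insert 34: h=14, slot 14 empty → index 14.
Insert 235: h=15, slot 15 empty → index 15.
Table: [-, -, 309, 424, 343, 95, -, -, 411, -, 54, -, -, 938, 34, 235, -]

3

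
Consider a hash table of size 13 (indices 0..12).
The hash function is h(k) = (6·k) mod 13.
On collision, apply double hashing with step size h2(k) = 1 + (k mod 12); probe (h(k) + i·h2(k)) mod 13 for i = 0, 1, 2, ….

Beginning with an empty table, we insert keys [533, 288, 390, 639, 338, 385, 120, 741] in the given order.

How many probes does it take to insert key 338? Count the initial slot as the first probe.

3

Insert 533: h=0, slot 0 empty => index 0.
Insert 288: h=12, slot 12 empty => index 12.
Insert 390: h=0, h2=7, slot 0 occupied => index 7.
Insert 639: h=12, h2=4, slot 12 occupied => index 3.
Insert 338: h=0, h2=3, slots 0,3 occupied => index 6.
Insert 385: h=9, slot 9 empty => index 9.
Insert 120: h=5, slot 5 empty => index 5.
Insert 741: h=0, h2=10, slot 0 occupied => index 10.
Table: [533, _, _, 639, _, 120, 338, 390, _, 385, 741, _, 288]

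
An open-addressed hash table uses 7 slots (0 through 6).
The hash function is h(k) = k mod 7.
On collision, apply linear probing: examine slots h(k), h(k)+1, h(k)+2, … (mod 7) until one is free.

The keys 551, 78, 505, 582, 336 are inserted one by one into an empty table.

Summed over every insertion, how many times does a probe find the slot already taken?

551 hashes to 5; slot 5 is free → place at 5.
78 hashes to 1; slot 1 is free → place at 1.
505 hashes to 1; 1 taken → place at 2.
582 hashes to 1; 1,2 taken → place at 3.
336 hashes to 0; slot 0 is free → place at 0.
Table: [336, 78, 505, 582, _, 551, _]

3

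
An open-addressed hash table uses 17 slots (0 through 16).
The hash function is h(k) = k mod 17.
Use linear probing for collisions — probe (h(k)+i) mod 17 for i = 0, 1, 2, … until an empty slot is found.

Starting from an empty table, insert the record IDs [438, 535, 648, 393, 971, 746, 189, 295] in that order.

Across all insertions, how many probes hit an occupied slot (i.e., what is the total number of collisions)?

6

438: h=13 → slot 13
535: h=8 → slot 8
648: h=2 → slot 2
393: h=2, probe 2,3 → slot 3
971: h=2, probe 2,3,4 → slot 4
746: h=15 → slot 15
189: h=2, probe 2,3,4,5 → slot 5
295: h=6 → slot 6
Table: [_, _, 648, 393, 971, 189, 295, _, 535, _, _, _, _, 438, _, 746, _]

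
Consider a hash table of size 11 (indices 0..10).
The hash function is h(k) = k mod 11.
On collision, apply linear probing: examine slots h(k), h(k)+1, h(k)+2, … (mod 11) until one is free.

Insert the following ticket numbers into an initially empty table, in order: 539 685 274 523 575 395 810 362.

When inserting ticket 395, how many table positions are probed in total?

539: h=0 => slot 0
685: h=3 => slot 3
274: h=10 => slot 10
523: h=6 => slot 6
575: h=3, probe 3,4 => slot 4
395: h=10, probe 10,0,1 => slot 1
810: h=7 => slot 7
362: h=10, probe 10,0,1,2 => slot 2
Table: [539, 395, 362, 685, 575, ∅, 523, 810, ∅, ∅, 274]

3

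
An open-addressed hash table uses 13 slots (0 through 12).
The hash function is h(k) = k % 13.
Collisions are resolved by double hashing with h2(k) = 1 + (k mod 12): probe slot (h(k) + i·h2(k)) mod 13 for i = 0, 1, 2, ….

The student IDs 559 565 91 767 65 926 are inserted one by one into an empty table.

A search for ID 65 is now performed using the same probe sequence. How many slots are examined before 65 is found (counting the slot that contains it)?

4

559 hashes to 0; slot 0 is free => place at 0.
565 hashes to 6; slot 6 is free => place at 6.
91 hashes to 0, h2=8; 0 taken => place at 8.
767 hashes to 0, h2=12; 0 taken => place at 12.
65 hashes to 0, h2=6; 0,6,12 taken => place at 5.
926 hashes to 3; slot 3 is free => place at 3.
Table: [559, —, —, 926, —, 65, 565, —, 91, —, —, —, 767]
Lookup 65: h=0, h2=6, probe 0,6,12,5 → found at 5.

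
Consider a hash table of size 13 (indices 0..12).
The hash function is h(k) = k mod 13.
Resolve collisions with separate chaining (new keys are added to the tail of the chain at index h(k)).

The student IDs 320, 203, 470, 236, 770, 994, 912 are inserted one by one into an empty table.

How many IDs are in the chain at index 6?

Insert 320: h=8, bucket 8 empty -> new chain.
Insert 203: h=8, bucket 8 nonempty -> append to chain.
Insert 470: h=2, bucket 2 empty -> new chain.
Insert 236: h=2, bucket 2 nonempty -> append to chain.
Insert 770: h=3, bucket 3 empty -> new chain.
Insert 994: h=6, bucket 6 empty -> new chain.
Insert 912: h=2, bucket 2 nonempty -> append to chain.
Final buckets:
0: ∅
1: ∅
2: 470 -> 236 -> 912
3: 770
4: ∅
5: ∅
6: 994
7: ∅
8: 320 -> 203
9: ∅
10: ∅
11: ∅
12: ∅

1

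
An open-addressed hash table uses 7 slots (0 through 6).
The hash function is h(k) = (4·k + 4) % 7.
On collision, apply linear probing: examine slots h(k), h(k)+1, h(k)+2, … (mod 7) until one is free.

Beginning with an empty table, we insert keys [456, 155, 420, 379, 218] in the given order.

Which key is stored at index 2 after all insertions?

155

456: h=1 → slot 1
155: h=1, probe 1,2 → slot 2
420: h=4 → slot 4
379: h=1, probe 1,2,3 → slot 3
218: h=1, probe 1,2,3,4,5 → slot 5
Table: [-, 456, 155, 379, 420, 218, -]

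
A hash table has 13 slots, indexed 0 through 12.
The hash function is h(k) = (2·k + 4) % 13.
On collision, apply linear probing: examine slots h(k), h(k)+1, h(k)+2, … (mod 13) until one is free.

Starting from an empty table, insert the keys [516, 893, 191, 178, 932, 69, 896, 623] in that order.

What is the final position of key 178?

516 hashes to 9; slot 9 is free => place at 9.
893 hashes to 9; 9 taken => place at 10.
191 hashes to 9; 9,10 taken => place at 11.
178 hashes to 9; 9,10,11 taken => place at 12.
932 hashes to 9; 9,10,11,12 taken => place at 0.
69 hashes to 12; 12,0 taken => place at 1.
896 hashes to 2; slot 2 is free => place at 2.
623 hashes to 2; 2 taken => place at 3.
Table: [932, 69, 896, 623, —, —, —, —, —, 516, 893, 191, 178]

12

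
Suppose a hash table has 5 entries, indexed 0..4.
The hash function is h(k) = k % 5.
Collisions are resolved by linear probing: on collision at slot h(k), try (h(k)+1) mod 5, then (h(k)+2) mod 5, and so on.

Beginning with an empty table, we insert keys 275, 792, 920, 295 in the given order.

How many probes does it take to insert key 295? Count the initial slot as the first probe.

275: h=0 → slot 0
792: h=2 → slot 2
920: h=0, probe 0,1 → slot 1
295: h=0, probe 0,1,2,3 → slot 3
Table: [275, 920, 792, 295, ∅]

4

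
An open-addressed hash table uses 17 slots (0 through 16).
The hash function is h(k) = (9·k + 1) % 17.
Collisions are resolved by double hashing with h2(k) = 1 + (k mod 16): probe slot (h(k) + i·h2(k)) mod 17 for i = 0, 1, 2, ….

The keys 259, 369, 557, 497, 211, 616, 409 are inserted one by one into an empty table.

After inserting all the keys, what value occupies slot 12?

259 hashes to 3; slot 3 is free => place at 3.
369 hashes to 7; slot 7 is free => place at 7.
557 hashes to 16; slot 16 is free => place at 16.
497 hashes to 3, h2=2; 3 taken => place at 5.
211 hashes to 13; slot 13 is free => place at 13.
616 hashes to 3, h2=9; 3 taken => place at 12.
409 hashes to 10; slot 10 is free => place at 10.
Table: [∅, ∅, ∅, 259, ∅, 497, ∅, 369, ∅, ∅, 409, ∅, 616, 211, ∅, ∅, 557]

616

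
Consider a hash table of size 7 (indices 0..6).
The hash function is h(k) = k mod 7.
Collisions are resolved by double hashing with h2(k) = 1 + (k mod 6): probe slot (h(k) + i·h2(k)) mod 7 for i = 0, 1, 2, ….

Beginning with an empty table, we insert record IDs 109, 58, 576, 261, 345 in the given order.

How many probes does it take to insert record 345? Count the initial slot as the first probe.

4

109: h=4 => slot 4
58: h=2 => slot 2
576: h=2, h2=1, probe 2,3 => slot 3
261: h=2, h2=4, probe 2,6 => slot 6
345: h=2, h2=4, probe 2,6,3,0 => slot 0
Table: [345, —, 58, 576, 109, —, 261]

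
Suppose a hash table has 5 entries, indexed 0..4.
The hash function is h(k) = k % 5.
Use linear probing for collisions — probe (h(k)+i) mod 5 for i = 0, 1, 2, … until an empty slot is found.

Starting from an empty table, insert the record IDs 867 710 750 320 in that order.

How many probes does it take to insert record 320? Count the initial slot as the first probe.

4

867: h=2 => slot 2
710: h=0 => slot 0
750: h=0, probe 0,1 => slot 1
320: h=0, probe 0,1,2,3 => slot 3
Table: [710, 750, 867, 320, -]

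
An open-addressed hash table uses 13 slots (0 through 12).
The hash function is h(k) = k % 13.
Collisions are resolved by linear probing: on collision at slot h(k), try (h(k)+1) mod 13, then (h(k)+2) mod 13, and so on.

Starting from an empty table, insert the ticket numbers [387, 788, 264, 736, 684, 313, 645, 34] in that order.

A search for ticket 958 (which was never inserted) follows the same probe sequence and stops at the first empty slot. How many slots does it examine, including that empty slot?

7

Insert 387: h=10, slot 10 empty => index 10.
Insert 788: h=8, slot 8 empty => index 8.
Insert 264: h=4, slot 4 empty => index 4.
Insert 736: h=8, slot 8 occupied => index 9.
Insert 684: h=8, slots 8,9,10 occupied => index 11.
Insert 313: h=1, slot 1 empty => index 1.
Insert 645: h=8, slots 8,9,10,11 occupied => index 12.
Insert 34: h=8, slots 8,9,10,11,12 occupied => index 0.
Table: [34, 313, —, —, 264, —, —, —, 788, 736, 387, 684, 645]
Lookup 958: h=9, probe 9,10,11,12,0,1,2 → slot 2 empty, not found.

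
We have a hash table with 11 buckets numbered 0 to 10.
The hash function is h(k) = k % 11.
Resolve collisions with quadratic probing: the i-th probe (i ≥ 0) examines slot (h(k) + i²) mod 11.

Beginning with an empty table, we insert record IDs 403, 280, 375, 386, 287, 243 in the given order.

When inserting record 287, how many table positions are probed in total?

4

Insert 403: h=7, slot 7 empty => index 7.
Insert 280: h=5, slot 5 empty => index 5.
Insert 375: h=1, slot 1 empty => index 1.
Insert 386: h=1, slot 1 occupied => index 2.
Insert 287: h=1, slots 1,2,5 occupied => index 10.
Insert 243: h=1, slots 1,2,5,10 occupied => index 6.
Table: [., 375, 386, ., ., 280, 243, 403, ., ., 287]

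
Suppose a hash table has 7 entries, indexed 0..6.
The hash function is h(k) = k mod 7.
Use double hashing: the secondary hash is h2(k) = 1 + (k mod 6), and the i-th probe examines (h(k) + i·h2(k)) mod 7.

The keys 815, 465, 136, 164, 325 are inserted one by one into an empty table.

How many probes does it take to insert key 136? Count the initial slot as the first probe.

2

815: h=3 -> slot 3
465: h=3, h2=4, probe 3,0 -> slot 0
136: h=3, h2=5, probe 3,1 -> slot 1
164: h=3, h2=3, probe 3,6 -> slot 6
325: h=3, h2=2, probe 3,5 -> slot 5
Table: [465, 136, ., 815, ., 325, 164]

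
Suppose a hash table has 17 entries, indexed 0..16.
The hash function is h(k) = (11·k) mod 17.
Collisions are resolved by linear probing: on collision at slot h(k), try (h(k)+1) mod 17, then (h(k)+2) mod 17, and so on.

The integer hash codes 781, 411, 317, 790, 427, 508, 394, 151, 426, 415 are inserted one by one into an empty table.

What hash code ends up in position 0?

394

Insert 781: h=6, slot 6 empty → index 6.
Insert 411: h=16, slot 16 empty → index 16.
Insert 317: h=2, slot 2 empty → index 2.
Insert 790: h=3, slot 3 empty → index 3.
Insert 427: h=5, slot 5 empty → index 5.
Insert 508: h=12, slot 12 empty → index 12.
Insert 394: h=16, slot 16 occupied → index 0.
Insert 151: h=12, slot 12 occupied → index 13.
Insert 426: h=11, slot 11 empty → index 11.
Insert 415: h=9, slot 9 empty → index 9.
Table: [394, _, 317, 790, _, 427, 781, _, _, 415, _, 426, 508, 151, _, _, 411]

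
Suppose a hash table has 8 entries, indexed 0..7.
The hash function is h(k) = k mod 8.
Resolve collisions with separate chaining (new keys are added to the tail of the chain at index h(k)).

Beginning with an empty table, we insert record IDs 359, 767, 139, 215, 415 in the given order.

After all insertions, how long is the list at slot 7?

4

Insert 359: h=7, bucket 7 empty → new chain.
Insert 767: h=7, bucket 7 nonempty → append to chain.
Insert 139: h=3, bucket 3 empty → new chain.
Insert 215: h=7, bucket 7 nonempty → append to chain.
Insert 415: h=7, bucket 7 nonempty → append to chain.
Final buckets:
0: .
1: .
2: .
3: 139
4: .
5: .
6: .
7: 359 -> 767 -> 215 -> 415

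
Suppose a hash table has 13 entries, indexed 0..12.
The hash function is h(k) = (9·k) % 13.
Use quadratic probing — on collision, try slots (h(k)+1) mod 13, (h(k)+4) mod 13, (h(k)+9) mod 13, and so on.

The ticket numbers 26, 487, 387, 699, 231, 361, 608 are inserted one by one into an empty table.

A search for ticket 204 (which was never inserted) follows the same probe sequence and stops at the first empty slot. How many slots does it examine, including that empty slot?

Insert 26: h=0, slot 0 empty → index 0.
Insert 487: h=2, slot 2 empty → index 2.
Insert 387: h=12, slot 12 empty → index 12.
Insert 699: h=12, slots 12,0 occupied → index 3.
Insert 231: h=12, slots 12,0,3 occupied → index 8.
Insert 361: h=12, slots 12,0,3,8,2 occupied → index 11.
Insert 608: h=12, slots 12,0,3,8,2,11 occupied → index 9.
Table: [26, ., 487, 699, ., ., ., ., 231, 608, ., 361, 387]
Lookup 204: h=3, probe 3,4 → slot 4 empty, not found.

2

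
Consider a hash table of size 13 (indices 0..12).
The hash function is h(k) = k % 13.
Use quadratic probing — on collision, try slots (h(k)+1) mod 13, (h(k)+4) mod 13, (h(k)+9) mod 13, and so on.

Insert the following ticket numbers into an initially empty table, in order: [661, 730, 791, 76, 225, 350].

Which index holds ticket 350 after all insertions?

0

661 hashes to 11; slot 11 is free -> place at 11.
730 hashes to 2; slot 2 is free -> place at 2.
791 hashes to 11; 11 taken -> place at 12.
76 hashes to 11; 11,12,2 taken -> place at 7.
225 hashes to 4; slot 4 is free -> place at 4.
350 hashes to 12; 12 taken -> place at 0.
Table: [350, ∅, 730, ∅, 225, ∅, ∅, 76, ∅, ∅, ∅, 661, 791]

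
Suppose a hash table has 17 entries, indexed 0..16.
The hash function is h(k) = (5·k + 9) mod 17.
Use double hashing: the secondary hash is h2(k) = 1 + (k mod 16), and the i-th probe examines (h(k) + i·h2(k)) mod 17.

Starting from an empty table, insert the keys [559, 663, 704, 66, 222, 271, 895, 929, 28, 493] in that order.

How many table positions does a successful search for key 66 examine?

559: h=16 → slot 16
663: h=9 → slot 9
704: h=10 → slot 10
66: h=16, h2=3, probe 16,2 → slot 2
222: h=14 → slot 14
271: h=4 → slot 4
895: h=13 → slot 13
929: h=13, h2=2, probe 13,15 → slot 15
28: h=13, h2=13, probe 13,9,5 → slot 5
493: h=9, h2=14, probe 9,6 → slot 6
Table: [-, -, 66, -, 271, 28, 493, -, -, 663, 704, -, -, 895, 222, 929, 559]
Lookup 66: h=16, h2=3, probe 16,2 → found at 2.

2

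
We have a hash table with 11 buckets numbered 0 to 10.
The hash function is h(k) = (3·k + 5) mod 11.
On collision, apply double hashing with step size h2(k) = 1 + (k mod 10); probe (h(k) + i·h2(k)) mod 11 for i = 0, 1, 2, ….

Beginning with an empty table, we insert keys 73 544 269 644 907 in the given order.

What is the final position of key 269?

8

73: h=4 => slot 4
544: h=9 => slot 9
269: h=9, h2=10, probe 9,8 => slot 8
644: h=1 => slot 1
907: h=9, h2=8, probe 9,6 => slot 6
Table: [., 644, ., ., 73, ., 907, ., 269, 544, .]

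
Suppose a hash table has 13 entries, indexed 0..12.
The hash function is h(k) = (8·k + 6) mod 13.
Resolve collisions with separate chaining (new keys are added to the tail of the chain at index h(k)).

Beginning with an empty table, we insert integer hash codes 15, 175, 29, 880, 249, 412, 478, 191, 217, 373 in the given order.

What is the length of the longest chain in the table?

Insert 15: h=9, bucket 9 empty -> new chain.
Insert 175: h=2, bucket 2 empty -> new chain.
Insert 29: h=4, bucket 4 empty -> new chain.
Insert 880: h=0, bucket 0 empty -> new chain.
Insert 249: h=9, bucket 9 nonempty -> append to chain.
Insert 412: h=0, bucket 0 nonempty -> append to chain.
Insert 478: h=8, bucket 8 empty -> new chain.
Insert 191: h=0, bucket 0 nonempty -> append to chain.
Insert 217: h=0, bucket 0 nonempty -> append to chain.
Insert 373: h=0, bucket 0 nonempty -> append to chain.
Final buckets:
0: 880 -> 412 -> 191 -> 217 -> 373
1: -
2: 175
3: -
4: 29
5: -
6: -
7: -
8: 478
9: 15 -> 249
10: -
11: -
12: -

5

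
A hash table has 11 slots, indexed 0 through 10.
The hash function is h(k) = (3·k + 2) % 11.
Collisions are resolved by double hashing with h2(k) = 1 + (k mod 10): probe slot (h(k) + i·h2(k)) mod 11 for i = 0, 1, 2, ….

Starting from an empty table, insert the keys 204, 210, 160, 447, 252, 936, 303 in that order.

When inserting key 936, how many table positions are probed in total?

3

204 hashes to 9; slot 9 is free → place at 9.
210 hashes to 5; slot 5 is free → place at 5.
160 hashes to 9, h2=1; 9 taken → place at 10.
447 hashes to 1; slot 1 is free → place at 1.
252 hashes to 10, h2=3; 10 taken → place at 2.
936 hashes to 5, h2=7; 5,1 taken → place at 8.
303 hashes to 9, h2=4; 9,2 taken → place at 6.
Table: [., 447, 252, ., ., 210, 303, ., 936, 204, 160]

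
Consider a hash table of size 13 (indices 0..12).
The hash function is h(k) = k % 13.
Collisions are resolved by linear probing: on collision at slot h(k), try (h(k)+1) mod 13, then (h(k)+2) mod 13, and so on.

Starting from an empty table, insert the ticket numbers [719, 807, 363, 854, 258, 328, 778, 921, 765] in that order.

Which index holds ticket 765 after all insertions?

719 hashes to 4; slot 4 is free → place at 4.
807 hashes to 1; slot 1 is free → place at 1.
363 hashes to 12; slot 12 is free → place at 12.
854 hashes to 9; slot 9 is free → place at 9.
258 hashes to 11; slot 11 is free → place at 11.
328 hashes to 3; slot 3 is free → place at 3.
778 hashes to 11; 11,12 taken → place at 0.
921 hashes to 11; 11,12,0,1 taken → place at 2.
765 hashes to 11; 11,12,0,1,2,3,4 taken → place at 5.
Table: [778, 807, 921, 328, 719, 765, ∅, ∅, ∅, 854, ∅, 258, 363]

5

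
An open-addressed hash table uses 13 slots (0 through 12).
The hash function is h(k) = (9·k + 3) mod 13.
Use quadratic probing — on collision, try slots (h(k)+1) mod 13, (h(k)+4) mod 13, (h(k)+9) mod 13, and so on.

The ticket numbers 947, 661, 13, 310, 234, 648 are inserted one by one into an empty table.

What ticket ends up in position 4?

947 hashes to 11; slot 11 is free -> place at 11.
661 hashes to 11; 11 taken -> place at 12.
13 hashes to 3; slot 3 is free -> place at 3.
310 hashes to 11; 11,12 taken -> place at 2.
234 hashes to 3; 3 taken -> place at 4.
648 hashes to 11; 11,12,2 taken -> place at 7.
Table: [∅, ∅, 310, 13, 234, ∅, ∅, 648, ∅, ∅, ∅, 947, 661]

234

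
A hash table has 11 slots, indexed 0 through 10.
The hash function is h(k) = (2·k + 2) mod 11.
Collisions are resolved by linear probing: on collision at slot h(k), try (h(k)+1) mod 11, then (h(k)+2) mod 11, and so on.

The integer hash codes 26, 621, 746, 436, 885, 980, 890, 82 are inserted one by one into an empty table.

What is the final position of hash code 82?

3

26 hashes to 10; slot 10 is free -> place at 10.
621 hashes to 1; slot 1 is free -> place at 1.
746 hashes to 9; slot 9 is free -> place at 9.
436 hashes to 5; slot 5 is free -> place at 5.
885 hashes to 1; 1 taken -> place at 2.
980 hashes to 4; slot 4 is free -> place at 4.
890 hashes to 0; slot 0 is free -> place at 0.
82 hashes to 1; 1,2 taken -> place at 3.
Table: [890, 621, 885, 82, 980, 436, ∅, ∅, ∅, 746, 26]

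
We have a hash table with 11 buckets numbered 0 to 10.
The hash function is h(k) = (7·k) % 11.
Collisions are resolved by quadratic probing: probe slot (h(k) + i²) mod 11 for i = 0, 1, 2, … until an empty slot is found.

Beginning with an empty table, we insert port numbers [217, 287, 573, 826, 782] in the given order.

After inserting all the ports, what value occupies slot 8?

217 hashes to 1; slot 1 is free → place at 1.
287 hashes to 7; slot 7 is free → place at 7.
573 hashes to 7; 7 taken → place at 8.
826 hashes to 7; 7,8 taken → place at 0.
782 hashes to 7; 7,8,0 taken → place at 5.
Table: [826, 217, ., ., ., 782, ., 287, 573, ., .]

573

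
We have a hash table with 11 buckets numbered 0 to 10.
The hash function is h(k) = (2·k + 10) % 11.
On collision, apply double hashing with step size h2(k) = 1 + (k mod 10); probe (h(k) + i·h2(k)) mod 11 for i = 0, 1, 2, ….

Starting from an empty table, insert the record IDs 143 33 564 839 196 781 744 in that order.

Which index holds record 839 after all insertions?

143: h=10 → slot 10
33: h=10, h2=4, probe 10,3 → slot 3
564: h=5 → slot 5
839: h=5, h2=10, probe 5,4 → slot 4
196: h=6 → slot 6
781: h=10, h2=2, probe 10,1 → slot 1
744: h=2 → slot 2
Table: [_, 781, 744, 33, 839, 564, 196, _, _, _, 143]

4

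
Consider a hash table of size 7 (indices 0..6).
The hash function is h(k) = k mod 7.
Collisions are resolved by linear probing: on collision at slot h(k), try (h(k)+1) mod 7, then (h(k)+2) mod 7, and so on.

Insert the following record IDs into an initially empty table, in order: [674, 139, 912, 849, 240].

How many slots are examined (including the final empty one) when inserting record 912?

674 hashes to 2; slot 2 is free → place at 2.
139 hashes to 6; slot 6 is free → place at 6.
912 hashes to 2; 2 taken → place at 3.
849 hashes to 2; 2,3 taken → place at 4.
240 hashes to 2; 2,3,4 taken → place at 5.
Table: [—, —, 674, 912, 849, 240, 139]

2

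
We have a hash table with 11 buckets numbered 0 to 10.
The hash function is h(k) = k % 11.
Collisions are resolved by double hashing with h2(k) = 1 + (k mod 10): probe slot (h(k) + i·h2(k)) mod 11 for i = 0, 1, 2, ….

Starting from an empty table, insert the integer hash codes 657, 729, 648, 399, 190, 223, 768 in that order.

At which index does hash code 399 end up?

657: h=8 → slot 8
729: h=3 → slot 3
648: h=10 → slot 10
399: h=3, h2=10, probe 3,2 → slot 2
190: h=3, h2=1, probe 3,4 → slot 4
223: h=3, h2=4, probe 3,7 → slot 7
768: h=9 → slot 9
Table: [—, —, 399, 729, 190, —, —, 223, 657, 768, 648]

2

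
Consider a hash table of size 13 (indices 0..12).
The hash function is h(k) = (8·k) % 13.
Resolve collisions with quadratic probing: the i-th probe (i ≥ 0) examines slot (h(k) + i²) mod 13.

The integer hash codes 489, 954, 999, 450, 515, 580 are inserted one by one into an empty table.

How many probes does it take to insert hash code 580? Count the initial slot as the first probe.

4

489 hashes to 12; slot 12 is free -> place at 12.
954 hashes to 1; slot 1 is free -> place at 1.
999 hashes to 10; slot 10 is free -> place at 10.
450 hashes to 12; 12 taken -> place at 0.
515 hashes to 12; 12,0 taken -> place at 3.
580 hashes to 12; 12,0,3 taken -> place at 8.
Table: [450, 954, _, 515, _, _, _, _, 580, _, 999, _, 489]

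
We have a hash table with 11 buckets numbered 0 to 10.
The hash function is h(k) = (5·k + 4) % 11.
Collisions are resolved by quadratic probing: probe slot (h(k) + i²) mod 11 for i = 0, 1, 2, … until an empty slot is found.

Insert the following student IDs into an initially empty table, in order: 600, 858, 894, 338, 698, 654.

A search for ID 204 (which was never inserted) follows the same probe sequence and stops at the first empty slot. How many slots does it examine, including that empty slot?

600: h=1 → slot 1
858: h=4 → slot 4
894: h=8 → slot 8
338: h=0 → slot 0
698: h=7 → slot 7
654: h=7, probe 7,8,0,5 → slot 5
Table: [338, 600, _, _, 858, 654, _, 698, 894, _, _]
Lookup 204: h=1, probe 1,2 → slot 2 empty, not found.

2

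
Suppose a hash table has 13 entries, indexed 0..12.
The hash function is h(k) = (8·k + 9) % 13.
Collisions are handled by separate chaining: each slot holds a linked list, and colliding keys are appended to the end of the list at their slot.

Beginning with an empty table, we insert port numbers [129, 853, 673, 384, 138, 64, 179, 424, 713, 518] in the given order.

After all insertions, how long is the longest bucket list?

Insert 129: h=1, bucket 1 empty → new chain.
Insert 853: h=8, bucket 8 empty → new chain.
Insert 673: h=11, bucket 11 empty → new chain.
Insert 384: h=0, bucket 0 empty → new chain.
Insert 138: h=8, bucket 8 nonempty → append to chain.
Insert 64: h=1, bucket 1 nonempty → append to chain.
Insert 179: h=11, bucket 11 nonempty → append to chain.
Insert 424: h=8, bucket 8 nonempty → append to chain.
Insert 713: h=6, bucket 6 empty → new chain.
Insert 518: h=6, bucket 6 nonempty → append to chain.
Final buckets:
0: 384
1: 129 -> 64
2: _
3: _
4: _
5: _
6: 713 -> 518
7: _
8: 853 -> 138 -> 424
9: _
10: _
11: 673 -> 179
12: _

3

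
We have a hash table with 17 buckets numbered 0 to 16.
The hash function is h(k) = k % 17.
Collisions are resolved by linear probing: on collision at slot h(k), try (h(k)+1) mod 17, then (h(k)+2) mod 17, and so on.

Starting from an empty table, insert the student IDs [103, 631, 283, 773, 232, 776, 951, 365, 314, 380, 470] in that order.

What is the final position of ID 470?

103: h=1 -> slot 1
631: h=2 -> slot 2
283: h=11 -> slot 11
773: h=8 -> slot 8
232: h=11, probe 11,12 -> slot 12
776: h=11, probe 11,12,13 -> slot 13
951: h=16 -> slot 16
365: h=8, probe 8,9 -> slot 9
314: h=8, probe 8,9,10 -> slot 10
380: h=6 -> slot 6
470: h=11, probe 11,12,13,14 -> slot 14
Table: [—, 103, 631, —, —, —, 380, —, 773, 365, 314, 283, 232, 776, 470, —, 951]

14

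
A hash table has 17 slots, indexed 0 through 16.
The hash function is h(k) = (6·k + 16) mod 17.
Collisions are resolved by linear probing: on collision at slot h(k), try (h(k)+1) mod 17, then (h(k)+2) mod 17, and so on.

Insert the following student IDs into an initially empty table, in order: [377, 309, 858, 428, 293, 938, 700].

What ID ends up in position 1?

309

377 hashes to 0; slot 0 is free → place at 0.
309 hashes to 0; 0 taken → place at 1.
858 hashes to 13; slot 13 is free → place at 13.
428 hashes to 0; 0,1 taken → place at 2.
293 hashes to 6; slot 6 is free → place at 6.
938 hashes to 0; 0,1,2 taken → place at 3.
700 hashes to 0; 0,1,2,3 taken → place at 4.
Table: [377, 309, 428, 938, 700, ∅, 293, ∅, ∅, ∅, ∅, ∅, ∅, 858, ∅, ∅, ∅]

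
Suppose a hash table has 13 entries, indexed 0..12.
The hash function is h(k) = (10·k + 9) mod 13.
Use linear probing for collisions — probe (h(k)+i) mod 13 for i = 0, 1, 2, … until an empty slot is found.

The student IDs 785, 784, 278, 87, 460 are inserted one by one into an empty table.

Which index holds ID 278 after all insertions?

8

785 hashes to 7; slot 7 is free => place at 7.
784 hashes to 10; slot 10 is free => place at 10.
278 hashes to 7; 7 taken => place at 8.
87 hashes to 8; 8 taken => place at 9.
460 hashes to 7; 7,8,9,10 taken => place at 11.
Table: [_, _, _, _, _, _, _, 785, 278, 87, 784, 460, _]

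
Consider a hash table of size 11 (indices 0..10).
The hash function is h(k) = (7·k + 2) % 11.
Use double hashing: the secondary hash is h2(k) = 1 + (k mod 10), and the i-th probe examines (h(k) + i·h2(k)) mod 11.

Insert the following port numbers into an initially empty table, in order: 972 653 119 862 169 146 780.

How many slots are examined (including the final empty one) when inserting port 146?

Insert 972: h=8, slot 8 empty → index 8.
Insert 653: h=8, h2=4, slot 8 occupied → index 1.
Insert 119: h=10, slot 10 empty → index 10.
Insert 862: h=8, h2=3, slot 8 occupied → index 0.
Insert 169: h=8, h2=10, slot 8 occupied → index 7.
Insert 146: h=1, h2=7, slots 1,8 occupied → index 4.
Insert 780: h=6, slot 6 empty → index 6.
Table: [862, 653, —, —, 146, —, 780, 169, 972, —, 119]

3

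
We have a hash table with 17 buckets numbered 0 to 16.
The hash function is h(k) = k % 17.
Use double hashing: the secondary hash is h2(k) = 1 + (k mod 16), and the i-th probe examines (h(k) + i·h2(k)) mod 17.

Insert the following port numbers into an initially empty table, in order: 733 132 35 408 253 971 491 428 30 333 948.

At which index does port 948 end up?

6

Insert 733: h=2, slot 2 empty => index 2.
Insert 132: h=13, slot 13 empty => index 13.
Insert 35: h=1, slot 1 empty => index 1.
Insert 408: h=0, slot 0 empty => index 0.
Insert 253: h=15, slot 15 empty => index 15.
Insert 971: h=2, h2=12, slot 2 occupied => index 14.
Insert 491: h=15, h2=12, slot 15 occupied => index 10.
Insert 428: h=3, slot 3 empty => index 3.
Insert 30: h=13, h2=15, slot 13 occupied => index 11.
Insert 333: h=10, h2=14, slot 10 occupied => index 7.
Insert 948: h=13, h2=5, slots 13,1 occupied => index 6.
Table: [408, 35, 733, 428, ., ., 948, 333, ., ., 491, 30, ., 132, 971, 253, .]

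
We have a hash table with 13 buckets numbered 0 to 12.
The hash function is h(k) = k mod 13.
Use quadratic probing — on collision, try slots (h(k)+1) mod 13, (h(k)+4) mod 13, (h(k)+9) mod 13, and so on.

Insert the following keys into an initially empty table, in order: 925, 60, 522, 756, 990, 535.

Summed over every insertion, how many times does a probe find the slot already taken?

10

925: h=2 -> slot 2
60: h=8 -> slot 8
522: h=2, probe 2,3 -> slot 3
756: h=2, probe 2,3,6 -> slot 6
990: h=2, probe 2,3,6,11 -> slot 11
535: h=2, probe 2,3,6,11,5 -> slot 5
Table: [., ., 925, 522, ., 535, 756, ., 60, ., ., 990, .]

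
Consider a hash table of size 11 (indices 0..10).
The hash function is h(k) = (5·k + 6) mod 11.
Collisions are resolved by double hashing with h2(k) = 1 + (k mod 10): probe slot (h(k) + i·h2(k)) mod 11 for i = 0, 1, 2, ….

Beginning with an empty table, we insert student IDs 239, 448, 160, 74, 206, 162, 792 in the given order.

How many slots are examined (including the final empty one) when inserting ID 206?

Insert 239: h=2, slot 2 empty → index 2.
Insert 448: h=2, h2=9, slot 2 occupied → index 0.
Insert 160: h=3, slot 3 empty → index 3.
Insert 74: h=2, h2=5, slot 2 occupied → index 7.
Insert 206: h=2, h2=7, slot 2 occupied → index 9.
Insert 162: h=2, h2=3, slot 2 occupied → index 5.
Insert 792: h=6, slot 6 empty → index 6.
Table: [448, ∅, 239, 160, ∅, 162, 792, 74, ∅, 206, ∅]

2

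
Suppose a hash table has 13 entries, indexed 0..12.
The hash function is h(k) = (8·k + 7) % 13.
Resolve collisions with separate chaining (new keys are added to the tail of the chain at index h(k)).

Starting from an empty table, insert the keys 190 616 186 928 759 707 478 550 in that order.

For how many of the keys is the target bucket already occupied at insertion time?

Insert 190: h=6, bucket 6 empty → new chain.
Insert 616: h=8, bucket 8 empty → new chain.
Insert 186: h=0, bucket 0 empty → new chain.
Insert 928: h=8, bucket 8 nonempty → append to chain.
Insert 759: h=8, bucket 8 nonempty → append to chain.
Insert 707: h=8, bucket 8 nonempty → append to chain.
Insert 478: h=9, bucket 9 empty → new chain.
Insert 550: h=0, bucket 0 nonempty → append to chain.
Final buckets:
0: 186 -> 550
1: _
2: _
3: _
4: _
5: _
6: 190
7: _
8: 616 -> 928 -> 759 -> 707
9: 478
10: _
11: _
12: _

4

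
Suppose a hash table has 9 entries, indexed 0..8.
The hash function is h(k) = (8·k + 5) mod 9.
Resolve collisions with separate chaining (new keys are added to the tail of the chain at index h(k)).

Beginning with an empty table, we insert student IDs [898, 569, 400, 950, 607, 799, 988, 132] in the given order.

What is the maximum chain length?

3

898 → bucket 7
569 → bucket 3
400 → bucket 1
950 → bucket 0
607 → bucket 1 (collision)
799 → bucket 7 (collision)
988 → bucket 7 (collision)
132 → bucket 8
Final buckets:
0: 950
1: 400 -> 607
2: -
3: 569
4: -
5: -
6: -
7: 898 -> 799 -> 988
8: 132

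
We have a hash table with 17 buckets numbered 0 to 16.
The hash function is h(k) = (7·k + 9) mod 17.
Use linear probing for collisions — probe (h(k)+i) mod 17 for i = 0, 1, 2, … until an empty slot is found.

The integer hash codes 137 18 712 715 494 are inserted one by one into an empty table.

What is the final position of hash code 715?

1

137 hashes to 16; slot 16 is free → place at 16.
18 hashes to 16; 16 taken → place at 0.
712 hashes to 12; slot 12 is free → place at 12.
715 hashes to 16; 16,0 taken → place at 1.
494 hashes to 16; 16,0,1 taken → place at 2.
Table: [18, 715, 494, -, -, -, -, -, -, -, -, -, 712, -, -, -, 137]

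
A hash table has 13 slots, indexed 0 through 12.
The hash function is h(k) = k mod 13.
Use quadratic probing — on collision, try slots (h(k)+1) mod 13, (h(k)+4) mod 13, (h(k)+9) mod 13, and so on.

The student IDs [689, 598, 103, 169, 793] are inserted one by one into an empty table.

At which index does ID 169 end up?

4

689 hashes to 0; slot 0 is free -> place at 0.
598 hashes to 0; 0 taken -> place at 1.
103 hashes to 12; slot 12 is free -> place at 12.
169 hashes to 0; 0,1 taken -> place at 4.
793 hashes to 0; 0,1,4 taken -> place at 9.
Table: [689, 598, _, _, 169, _, _, _, _, 793, _, _, 103]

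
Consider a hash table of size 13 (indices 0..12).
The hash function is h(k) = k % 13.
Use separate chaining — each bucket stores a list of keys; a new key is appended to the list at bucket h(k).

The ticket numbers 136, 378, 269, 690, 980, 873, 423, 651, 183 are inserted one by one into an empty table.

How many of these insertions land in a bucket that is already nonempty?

3

Insert 136: h=6, bucket 6 empty -> new chain.
Insert 378: h=1, bucket 1 empty -> new chain.
Insert 269: h=9, bucket 9 empty -> new chain.
Insert 690: h=1, bucket 1 nonempty -> append to chain.
Insert 980: h=5, bucket 5 empty -> new chain.
Insert 873: h=2, bucket 2 empty -> new chain.
Insert 423: h=7, bucket 7 empty -> new chain.
Insert 651: h=1, bucket 1 nonempty -> append to chain.
Insert 183: h=1, bucket 1 nonempty -> append to chain.
Final buckets:
0: ∅
1: 378 -> 690 -> 651 -> 183
2: 873
3: ∅
4: ∅
5: 980
6: 136
7: 423
8: ∅
9: 269
10: ∅
11: ∅
12: ∅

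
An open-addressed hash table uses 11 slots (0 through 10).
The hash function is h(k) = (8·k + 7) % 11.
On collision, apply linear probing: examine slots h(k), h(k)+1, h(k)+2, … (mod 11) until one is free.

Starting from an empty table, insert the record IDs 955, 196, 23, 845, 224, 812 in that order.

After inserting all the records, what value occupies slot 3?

955 hashes to 2; slot 2 is free → place at 2.
196 hashes to 2; 2 taken → place at 3.
23 hashes to 4; slot 4 is free → place at 4.
845 hashes to 2; 2,3,4 taken → place at 5.
224 hashes to 6; slot 6 is free → place at 6.
812 hashes to 2; 2,3,4,5,6 taken → place at 7.
Table: [_, _, 955, 196, 23, 845, 224, 812, _, _, _]

196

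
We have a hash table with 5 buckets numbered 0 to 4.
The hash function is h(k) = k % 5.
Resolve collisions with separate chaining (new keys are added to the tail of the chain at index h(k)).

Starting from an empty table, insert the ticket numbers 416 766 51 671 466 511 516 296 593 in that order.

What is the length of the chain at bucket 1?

Insert 416: h=1, bucket 1 empty → new chain.
Insert 766: h=1, bucket 1 nonempty → append to chain.
Insert 51: h=1, bucket 1 nonempty → append to chain.
Insert 671: h=1, bucket 1 nonempty → append to chain.
Insert 466: h=1, bucket 1 nonempty → append to chain.
Insert 511: h=1, bucket 1 nonempty → append to chain.
Insert 516: h=1, bucket 1 nonempty → append to chain.
Insert 296: h=1, bucket 1 nonempty → append to chain.
Insert 593: h=3, bucket 3 empty → new chain.
Final buckets:
0: .
1: 416 -> 766 -> 51 -> 671 -> 466 -> 511 -> 516 -> 296
2: .
3: 593
4: .

8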